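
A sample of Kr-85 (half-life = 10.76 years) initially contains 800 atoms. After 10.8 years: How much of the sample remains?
N = N₀(1/2)^(t/t½) = 399 atoms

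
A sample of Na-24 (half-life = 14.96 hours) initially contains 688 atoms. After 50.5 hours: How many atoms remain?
N = N₀(1/2)^(t/t½) = 66.28 atoms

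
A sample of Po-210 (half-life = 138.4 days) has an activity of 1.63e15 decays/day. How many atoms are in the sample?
N = A/λ = 3.255e17 atoms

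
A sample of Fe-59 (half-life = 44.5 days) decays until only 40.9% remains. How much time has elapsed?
t = t½ × log₂(N₀/N) = 57.4 days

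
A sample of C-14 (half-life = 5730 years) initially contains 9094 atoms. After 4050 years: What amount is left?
N = N₀(1/2)^(t/t½) = 5572 atoms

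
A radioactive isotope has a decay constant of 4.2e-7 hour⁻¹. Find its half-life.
t½ = ln(2)/λ = 1.65e6 hours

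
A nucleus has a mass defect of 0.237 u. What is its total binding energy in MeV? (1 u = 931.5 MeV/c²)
B.E. = Δm × 931.5 = 220.8 MeV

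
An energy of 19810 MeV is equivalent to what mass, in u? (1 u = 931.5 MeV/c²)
m = E/c² = 21.27 u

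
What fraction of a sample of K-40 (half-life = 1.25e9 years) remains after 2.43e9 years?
N/N₀ = (1/2)^(t/t½) = 0.2599 = 26%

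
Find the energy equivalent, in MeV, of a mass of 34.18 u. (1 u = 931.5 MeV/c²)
E = mc² = 31840 MeV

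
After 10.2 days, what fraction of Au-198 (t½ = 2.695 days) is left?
N/N₀ = (1/2)^(t/t½) = 0.07255 = 7.26%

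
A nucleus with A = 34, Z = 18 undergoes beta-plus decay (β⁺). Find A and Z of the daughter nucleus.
Daughter: A = 34, Z = 17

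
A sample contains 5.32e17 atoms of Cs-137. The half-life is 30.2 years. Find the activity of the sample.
A = λN = 1.221e16 decays/year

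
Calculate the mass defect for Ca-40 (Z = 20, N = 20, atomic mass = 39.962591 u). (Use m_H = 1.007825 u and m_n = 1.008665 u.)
Δm = Z·m_H + N·m_n − M = 0.3672 u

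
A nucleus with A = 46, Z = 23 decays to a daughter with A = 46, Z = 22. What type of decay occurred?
ΔA = 0, ΔZ = -1 ⇒ beta-plus decay (β⁺) or electron capture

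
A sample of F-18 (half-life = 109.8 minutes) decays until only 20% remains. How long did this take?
t = t½ × log₂(N₀/N) = 254.9 minutes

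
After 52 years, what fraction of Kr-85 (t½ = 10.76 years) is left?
N/N₀ = (1/2)^(t/t½) = 0.03509 = 3.51%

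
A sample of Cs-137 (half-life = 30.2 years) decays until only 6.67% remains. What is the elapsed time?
t = t½ × log₂(N₀/N) = 118 years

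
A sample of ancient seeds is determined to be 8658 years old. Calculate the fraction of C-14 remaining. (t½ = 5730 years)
N/N₀ = (1/2)^(t/t½) = 0.3509 = 35.1%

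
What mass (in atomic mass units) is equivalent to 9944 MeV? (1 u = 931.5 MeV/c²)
m = E/c² = 10.68 u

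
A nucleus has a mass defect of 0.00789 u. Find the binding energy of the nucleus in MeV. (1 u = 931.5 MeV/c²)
B.E. = Δm × 931.5 = 7.35 MeV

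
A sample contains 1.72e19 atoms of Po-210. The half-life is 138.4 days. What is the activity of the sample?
A = λN = 8.614e16 decays/day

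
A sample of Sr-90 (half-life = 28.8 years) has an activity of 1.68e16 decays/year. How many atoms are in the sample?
N = A/λ = 6.98e17 atoms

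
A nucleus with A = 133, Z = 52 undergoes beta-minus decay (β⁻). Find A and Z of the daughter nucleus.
Daughter: A = 133, Z = 53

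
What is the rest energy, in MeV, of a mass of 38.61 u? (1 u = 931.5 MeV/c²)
E = mc² = 35970 MeV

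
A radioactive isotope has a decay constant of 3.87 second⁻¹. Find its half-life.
t½ = ln(2)/λ = 0.1791 seconds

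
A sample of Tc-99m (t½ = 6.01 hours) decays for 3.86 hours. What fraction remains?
N/N₀ = (1/2)^(t/t½) = 0.6407 = 64.1%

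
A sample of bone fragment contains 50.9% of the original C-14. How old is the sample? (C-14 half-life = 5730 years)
Age = t½ × log₂(1/ratio) = 5583 years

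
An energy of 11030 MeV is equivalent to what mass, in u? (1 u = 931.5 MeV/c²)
m = E/c² = 11.84 u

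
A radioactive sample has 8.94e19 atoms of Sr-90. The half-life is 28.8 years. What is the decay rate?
A = λN = 2.152e18 decays/year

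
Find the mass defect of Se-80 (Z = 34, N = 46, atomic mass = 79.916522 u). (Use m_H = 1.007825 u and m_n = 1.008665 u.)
Δm = Z·m_H + N·m_n − M = 0.7481 u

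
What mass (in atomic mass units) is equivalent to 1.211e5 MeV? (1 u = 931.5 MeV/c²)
m = E/c² = 130 u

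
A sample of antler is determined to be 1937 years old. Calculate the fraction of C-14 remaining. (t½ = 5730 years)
N/N₀ = (1/2)^(t/t½) = 0.7911 = 79.1%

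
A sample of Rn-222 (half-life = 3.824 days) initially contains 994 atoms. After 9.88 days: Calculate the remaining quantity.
N = N₀(1/2)^(t/t½) = 165.8 atoms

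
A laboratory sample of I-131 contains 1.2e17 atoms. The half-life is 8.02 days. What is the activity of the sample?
A = λN = 1.037e16 decays/day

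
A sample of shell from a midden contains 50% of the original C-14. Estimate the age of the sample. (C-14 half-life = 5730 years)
Age = t½ × log₂(1/ratio) = 5730 years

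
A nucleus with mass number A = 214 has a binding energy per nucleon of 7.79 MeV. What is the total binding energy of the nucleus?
B.E. = 7.79 × 214 = 1667 MeV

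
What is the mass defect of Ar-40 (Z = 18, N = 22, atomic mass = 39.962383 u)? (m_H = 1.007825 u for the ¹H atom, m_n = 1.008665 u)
Δm = Z·m_H + N·m_n − M = 0.3691 u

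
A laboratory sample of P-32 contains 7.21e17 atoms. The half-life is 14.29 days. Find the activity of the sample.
A = λN = 3.497e16 decays/day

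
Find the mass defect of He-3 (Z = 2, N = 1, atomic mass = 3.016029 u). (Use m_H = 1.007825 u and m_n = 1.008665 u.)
Δm = Z·m_H + N·m_n − M = 0.008286 u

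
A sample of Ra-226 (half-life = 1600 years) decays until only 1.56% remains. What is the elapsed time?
t = t½ × log₂(N₀/N) = 9604 years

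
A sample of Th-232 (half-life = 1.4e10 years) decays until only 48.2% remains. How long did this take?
t = t½ × log₂(N₀/N) = 1.474e10 years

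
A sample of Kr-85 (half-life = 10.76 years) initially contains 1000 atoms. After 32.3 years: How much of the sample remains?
N = N₀(1/2)^(t/t½) = 124.8 atoms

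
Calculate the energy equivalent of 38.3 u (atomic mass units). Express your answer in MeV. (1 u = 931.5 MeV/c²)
E = mc² = 35680 MeV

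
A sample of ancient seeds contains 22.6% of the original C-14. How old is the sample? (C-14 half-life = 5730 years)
Age = t½ × log₂(1/ratio) = 12290 years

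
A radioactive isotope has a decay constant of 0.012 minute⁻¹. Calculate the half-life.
t½ = ln(2)/λ = 57.76 minutes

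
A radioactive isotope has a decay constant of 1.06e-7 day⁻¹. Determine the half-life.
t½ = ln(2)/λ = 6.539e6 days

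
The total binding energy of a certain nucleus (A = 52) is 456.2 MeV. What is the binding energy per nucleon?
B.E./A = 456.2/52 = 8.773 MeV/nucleon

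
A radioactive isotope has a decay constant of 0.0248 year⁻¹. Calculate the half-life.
t½ = ln(2)/λ = 27.95 years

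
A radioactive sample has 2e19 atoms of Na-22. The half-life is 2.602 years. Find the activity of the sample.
A = λN = 5.328e18 decays/year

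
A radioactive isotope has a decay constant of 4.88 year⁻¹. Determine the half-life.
t½ = ln(2)/λ = 0.142 years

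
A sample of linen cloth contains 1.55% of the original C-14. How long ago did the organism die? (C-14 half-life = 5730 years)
Age = t½ × log₂(1/ratio) = 34450 years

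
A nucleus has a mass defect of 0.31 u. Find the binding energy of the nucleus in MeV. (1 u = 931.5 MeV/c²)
B.E. = Δm × 931.5 = 288.8 MeV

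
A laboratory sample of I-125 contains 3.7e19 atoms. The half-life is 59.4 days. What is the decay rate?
A = λN = 4.318e17 decays/day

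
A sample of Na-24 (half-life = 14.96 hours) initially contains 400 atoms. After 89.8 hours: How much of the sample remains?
N = N₀(1/2)^(t/t½) = 6.238 atoms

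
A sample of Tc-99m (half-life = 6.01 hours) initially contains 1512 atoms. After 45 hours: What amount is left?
N = N₀(1/2)^(t/t½) = 8.425 atoms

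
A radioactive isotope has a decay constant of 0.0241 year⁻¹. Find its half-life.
t½ = ln(2)/λ = 28.76 years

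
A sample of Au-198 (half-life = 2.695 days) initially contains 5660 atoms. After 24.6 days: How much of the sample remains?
N = N₀(1/2)^(t/t½) = 10.12 atoms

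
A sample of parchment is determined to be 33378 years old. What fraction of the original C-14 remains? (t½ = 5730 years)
N/N₀ = (1/2)^(t/t½) = 0.01764 = 1.76%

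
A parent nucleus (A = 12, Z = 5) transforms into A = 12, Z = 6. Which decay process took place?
ΔA = 0, ΔZ = +1 ⇒ beta-minus decay (β⁻)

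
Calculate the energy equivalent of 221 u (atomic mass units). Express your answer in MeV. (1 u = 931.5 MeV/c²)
E = mc² = 2.059e5 MeV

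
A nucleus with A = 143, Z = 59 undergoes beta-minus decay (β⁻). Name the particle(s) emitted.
β⁻: electron (e⁻) + antineutrino (ν̄ₑ)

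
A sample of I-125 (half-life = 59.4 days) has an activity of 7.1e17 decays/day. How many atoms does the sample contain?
N = A/λ = 6.084e19 atoms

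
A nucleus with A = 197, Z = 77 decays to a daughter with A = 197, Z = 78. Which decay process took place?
ΔA = 0, ΔZ = +1 ⇒ beta-minus decay (β⁻)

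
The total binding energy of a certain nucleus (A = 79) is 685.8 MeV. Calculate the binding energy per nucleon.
B.E./A = 685.8/79 = 8.681 MeV/nucleon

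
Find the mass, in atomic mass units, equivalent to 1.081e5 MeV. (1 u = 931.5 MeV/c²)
m = E/c² = 116 u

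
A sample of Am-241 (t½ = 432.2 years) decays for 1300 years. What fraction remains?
N/N₀ = (1/2)^(t/t½) = 0.1243 = 12.4%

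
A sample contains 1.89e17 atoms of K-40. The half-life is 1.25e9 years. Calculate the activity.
A = λN = 1.048e8 decays/year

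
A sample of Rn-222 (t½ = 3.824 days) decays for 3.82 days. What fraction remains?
N/N₀ = (1/2)^(t/t½) = 0.5004 = 50%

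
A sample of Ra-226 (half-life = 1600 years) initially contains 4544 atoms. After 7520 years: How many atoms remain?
N = N₀(1/2)^(t/t½) = 174.8 atoms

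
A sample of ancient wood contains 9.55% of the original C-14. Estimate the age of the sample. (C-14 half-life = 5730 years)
Age = t½ × log₂(1/ratio) = 19420 years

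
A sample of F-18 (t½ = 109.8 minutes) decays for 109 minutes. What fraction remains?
N/N₀ = (1/2)^(t/t½) = 0.5025 = 50.3%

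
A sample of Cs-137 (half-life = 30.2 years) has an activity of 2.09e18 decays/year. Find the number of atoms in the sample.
N = A/λ = 9.106e19 atoms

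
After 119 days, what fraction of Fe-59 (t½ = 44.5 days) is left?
N/N₀ = (1/2)^(t/t½) = 0.1567 = 15.7%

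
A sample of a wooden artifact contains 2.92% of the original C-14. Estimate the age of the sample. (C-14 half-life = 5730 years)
Age = t½ × log₂(1/ratio) = 29210 years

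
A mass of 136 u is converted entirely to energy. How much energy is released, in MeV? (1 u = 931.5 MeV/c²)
E = mc² = 1.267e5 MeV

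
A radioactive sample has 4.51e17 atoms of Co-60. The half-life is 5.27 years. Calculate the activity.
A = λN = 5.932e16 decays/year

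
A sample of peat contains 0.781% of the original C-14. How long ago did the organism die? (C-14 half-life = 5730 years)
Age = t½ × log₂(1/ratio) = 40110 years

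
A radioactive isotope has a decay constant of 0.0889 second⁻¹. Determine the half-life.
t½ = ln(2)/λ = 7.797 seconds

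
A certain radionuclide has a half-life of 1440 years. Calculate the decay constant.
λ = ln(2)/t½ = 4.814e-4 year⁻¹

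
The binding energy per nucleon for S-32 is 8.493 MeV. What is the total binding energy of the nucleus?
B.E. = 8.493 × 32 = 271.8 MeV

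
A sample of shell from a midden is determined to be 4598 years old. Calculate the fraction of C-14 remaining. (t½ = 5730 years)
N/N₀ = (1/2)^(t/t½) = 0.5734 = 57.3%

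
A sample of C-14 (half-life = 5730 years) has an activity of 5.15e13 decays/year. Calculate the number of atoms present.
N = A/λ = 4.257e17 atoms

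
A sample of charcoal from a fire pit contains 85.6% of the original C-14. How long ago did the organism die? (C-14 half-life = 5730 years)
Age = t½ × log₂(1/ratio) = 1285 years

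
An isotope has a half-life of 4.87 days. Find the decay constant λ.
λ = ln(2)/t½ = 0.1423 day⁻¹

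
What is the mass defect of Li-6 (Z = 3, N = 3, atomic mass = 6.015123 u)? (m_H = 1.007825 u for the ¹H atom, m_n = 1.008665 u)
Δm = Z·m_H + N·m_n − M = 0.03435 u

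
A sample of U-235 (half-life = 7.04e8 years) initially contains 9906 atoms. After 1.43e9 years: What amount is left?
N = N₀(1/2)^(t/t½) = 2423 atoms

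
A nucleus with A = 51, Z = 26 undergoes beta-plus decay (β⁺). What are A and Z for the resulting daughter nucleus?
Daughter: A = 51, Z = 25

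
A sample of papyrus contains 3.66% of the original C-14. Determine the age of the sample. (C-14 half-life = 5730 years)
Age = t½ × log₂(1/ratio) = 27340 years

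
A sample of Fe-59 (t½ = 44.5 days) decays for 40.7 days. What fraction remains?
N/N₀ = (1/2)^(t/t½) = 0.5305 = 53%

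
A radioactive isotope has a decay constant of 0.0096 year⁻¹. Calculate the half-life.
t½ = ln(2)/λ = 72.2 years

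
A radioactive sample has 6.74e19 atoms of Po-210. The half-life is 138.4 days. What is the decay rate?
A = λN = 3.376e17 decays/day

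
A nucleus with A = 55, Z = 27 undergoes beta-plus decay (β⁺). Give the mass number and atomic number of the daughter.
Daughter: A = 55, Z = 26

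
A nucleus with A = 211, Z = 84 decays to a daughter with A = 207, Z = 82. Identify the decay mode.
ΔA = -4, ΔZ = -2 ⇒ alpha decay (α)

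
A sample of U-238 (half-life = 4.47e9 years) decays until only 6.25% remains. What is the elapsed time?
t = t½ × log₂(N₀/N) = 1.788e10 years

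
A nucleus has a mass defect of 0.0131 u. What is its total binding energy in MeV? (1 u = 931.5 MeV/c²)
B.E. = Δm × 931.5 = 12.2 MeV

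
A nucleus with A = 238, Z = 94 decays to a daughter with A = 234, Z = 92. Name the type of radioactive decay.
ΔA = -4, ΔZ = -2 ⇒ alpha decay (α)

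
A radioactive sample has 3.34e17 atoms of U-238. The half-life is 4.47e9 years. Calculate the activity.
A = λN = 5.179e7 decays/year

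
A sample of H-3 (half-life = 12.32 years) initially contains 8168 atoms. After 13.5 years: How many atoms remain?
N = N₀(1/2)^(t/t½) = 3822 atoms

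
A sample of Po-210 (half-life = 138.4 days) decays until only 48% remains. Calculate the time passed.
t = t½ × log₂(N₀/N) = 146.6 days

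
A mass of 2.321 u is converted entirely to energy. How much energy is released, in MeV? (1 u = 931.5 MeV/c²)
E = mc² = 2162 MeV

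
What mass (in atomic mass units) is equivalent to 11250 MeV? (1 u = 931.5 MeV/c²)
m = E/c² = 12.08 u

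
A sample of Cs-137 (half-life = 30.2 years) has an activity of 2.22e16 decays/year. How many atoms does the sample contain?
N = A/λ = 9.672e17 atoms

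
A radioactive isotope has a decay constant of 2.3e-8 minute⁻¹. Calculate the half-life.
t½ = ln(2)/λ = 3.014e7 minutes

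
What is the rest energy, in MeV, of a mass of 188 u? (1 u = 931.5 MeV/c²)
E = mc² = 1.751e5 MeV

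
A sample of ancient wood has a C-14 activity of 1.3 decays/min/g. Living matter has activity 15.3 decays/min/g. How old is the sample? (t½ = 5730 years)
Age = t½ × log₂(A₀/A) = 20380 years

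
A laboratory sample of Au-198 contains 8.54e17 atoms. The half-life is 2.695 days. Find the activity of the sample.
A = λN = 2.196e17 decays/day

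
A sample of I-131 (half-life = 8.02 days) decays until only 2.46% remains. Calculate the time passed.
t = t½ × log₂(N₀/N) = 42.87 days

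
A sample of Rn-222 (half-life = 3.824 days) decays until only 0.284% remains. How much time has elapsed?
t = t½ × log₂(N₀/N) = 32.35 days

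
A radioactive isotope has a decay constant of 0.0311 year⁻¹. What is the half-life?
t½ = ln(2)/λ = 22.29 years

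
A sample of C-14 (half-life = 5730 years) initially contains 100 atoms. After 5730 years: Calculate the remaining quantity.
N = N₀(1/2)^(t/t½) = 50 atoms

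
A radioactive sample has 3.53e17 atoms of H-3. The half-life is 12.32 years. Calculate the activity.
A = λN = 1.986e16 decays/year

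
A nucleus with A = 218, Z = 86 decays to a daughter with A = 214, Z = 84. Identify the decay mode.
ΔA = -4, ΔZ = -2 ⇒ alpha decay (α)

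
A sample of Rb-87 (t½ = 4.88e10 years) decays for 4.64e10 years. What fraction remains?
N/N₀ = (1/2)^(t/t½) = 0.5173 = 51.7%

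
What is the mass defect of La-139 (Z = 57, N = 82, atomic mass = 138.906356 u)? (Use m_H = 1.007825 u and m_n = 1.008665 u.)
Δm = Z·m_H + N·m_n − M = 1.25 u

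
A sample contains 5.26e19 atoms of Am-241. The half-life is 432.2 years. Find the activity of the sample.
A = λN = 8.436e16 decays/year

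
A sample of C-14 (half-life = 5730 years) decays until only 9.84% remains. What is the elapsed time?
t = t½ × log₂(N₀/N) = 19170 years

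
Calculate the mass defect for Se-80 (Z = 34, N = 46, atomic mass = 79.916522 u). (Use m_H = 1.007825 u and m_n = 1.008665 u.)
Δm = Z·m_H + N·m_n − M = 0.7481 u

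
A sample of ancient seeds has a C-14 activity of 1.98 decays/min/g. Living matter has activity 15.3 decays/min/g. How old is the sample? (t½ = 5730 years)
Age = t½ × log₂(A₀/A) = 16900 years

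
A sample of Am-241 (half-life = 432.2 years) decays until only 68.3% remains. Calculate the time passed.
t = t½ × log₂(N₀/N) = 237.7 years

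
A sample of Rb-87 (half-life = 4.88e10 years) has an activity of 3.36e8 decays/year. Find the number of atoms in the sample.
N = A/λ = 2.366e19 atoms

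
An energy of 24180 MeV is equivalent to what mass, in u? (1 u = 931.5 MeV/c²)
m = E/c² = 25.96 u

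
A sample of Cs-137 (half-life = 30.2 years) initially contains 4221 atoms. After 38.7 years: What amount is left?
N = N₀(1/2)^(t/t½) = 1736 atoms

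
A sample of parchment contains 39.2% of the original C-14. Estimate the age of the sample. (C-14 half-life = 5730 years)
Age = t½ × log₂(1/ratio) = 7742 years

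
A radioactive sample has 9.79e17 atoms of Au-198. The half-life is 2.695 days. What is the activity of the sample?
A = λN = 2.518e17 decays/day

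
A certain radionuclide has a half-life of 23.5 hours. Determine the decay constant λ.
λ = ln(2)/t½ = 0.0295 hour⁻¹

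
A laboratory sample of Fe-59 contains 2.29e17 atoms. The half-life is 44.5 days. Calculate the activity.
A = λN = 3.567e15 decays/day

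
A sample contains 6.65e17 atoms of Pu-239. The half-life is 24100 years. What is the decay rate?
A = λN = 1.913e13 decays/year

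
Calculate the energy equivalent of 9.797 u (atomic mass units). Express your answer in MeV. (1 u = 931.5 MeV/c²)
E = mc² = 9126 MeV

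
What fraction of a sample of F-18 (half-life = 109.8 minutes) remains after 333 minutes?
N/N₀ = (1/2)^(t/t½) = 0.1222 = 12.2%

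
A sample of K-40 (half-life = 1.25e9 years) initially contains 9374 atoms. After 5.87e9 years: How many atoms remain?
N = N₀(1/2)^(t/t½) = 361.6 atoms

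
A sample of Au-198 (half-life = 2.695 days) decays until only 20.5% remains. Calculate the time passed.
t = t½ × log₂(N₀/N) = 6.162 days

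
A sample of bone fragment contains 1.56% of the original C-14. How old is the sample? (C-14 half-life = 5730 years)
Age = t½ × log₂(1/ratio) = 34390 years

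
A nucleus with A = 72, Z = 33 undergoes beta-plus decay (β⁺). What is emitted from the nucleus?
β⁺: positron (e⁺) + neutrino (νₑ)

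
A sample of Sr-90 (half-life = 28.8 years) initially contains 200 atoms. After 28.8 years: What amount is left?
N = N₀(1/2)^(t/t½) = 100 atoms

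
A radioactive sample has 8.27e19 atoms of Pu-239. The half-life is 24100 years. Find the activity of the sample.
A = λN = 2.379e15 decays/year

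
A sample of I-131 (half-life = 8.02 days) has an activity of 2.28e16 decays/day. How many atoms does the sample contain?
N = A/λ = 2.638e17 atoms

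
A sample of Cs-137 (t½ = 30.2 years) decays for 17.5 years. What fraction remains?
N/N₀ = (1/2)^(t/t½) = 0.6692 = 66.9%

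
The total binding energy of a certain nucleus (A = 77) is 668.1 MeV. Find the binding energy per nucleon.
B.E./A = 668.1/77 = 8.677 MeV/nucleon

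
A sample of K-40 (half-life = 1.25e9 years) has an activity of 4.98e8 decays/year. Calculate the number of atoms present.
N = A/λ = 8.981e17 atoms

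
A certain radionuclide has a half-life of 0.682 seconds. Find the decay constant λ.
λ = ln(2)/t½ = 1.016 second⁻¹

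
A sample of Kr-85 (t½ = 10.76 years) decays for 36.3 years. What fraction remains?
N/N₀ = (1/2)^(t/t½) = 0.09648 = 9.65%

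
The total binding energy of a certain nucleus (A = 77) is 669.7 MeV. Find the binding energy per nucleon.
B.E./A = 669.7/77 = 8.697 MeV/nucleon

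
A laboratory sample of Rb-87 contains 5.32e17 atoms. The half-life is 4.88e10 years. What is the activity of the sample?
A = λN = 7.556e6 decays/year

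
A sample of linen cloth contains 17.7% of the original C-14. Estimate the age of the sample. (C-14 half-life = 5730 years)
Age = t½ × log₂(1/ratio) = 14310 years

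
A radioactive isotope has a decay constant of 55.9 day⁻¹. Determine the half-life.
t½ = ln(2)/λ = 0.0124 days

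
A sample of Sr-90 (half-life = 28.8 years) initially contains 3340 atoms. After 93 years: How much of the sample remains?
N = N₀(1/2)^(t/t½) = 356.2 atoms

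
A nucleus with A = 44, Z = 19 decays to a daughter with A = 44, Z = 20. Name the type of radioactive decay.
ΔA = 0, ΔZ = +1 ⇒ beta-minus decay (β⁻)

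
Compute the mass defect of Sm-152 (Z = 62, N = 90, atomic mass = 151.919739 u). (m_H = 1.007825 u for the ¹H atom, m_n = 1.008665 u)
Δm = Z·m_H + N·m_n − M = 1.345 u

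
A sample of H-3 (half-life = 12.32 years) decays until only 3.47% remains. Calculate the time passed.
t = t½ × log₂(N₀/N) = 59.74 years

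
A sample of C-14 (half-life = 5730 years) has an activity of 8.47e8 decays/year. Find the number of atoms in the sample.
N = A/λ = 7.002e12 atoms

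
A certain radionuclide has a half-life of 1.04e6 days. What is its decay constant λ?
λ = ln(2)/t½ = 6.665e-7 day⁻¹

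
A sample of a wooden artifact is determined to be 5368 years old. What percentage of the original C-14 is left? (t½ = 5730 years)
N/N₀ = (1/2)^(t/t½) = 0.5224 = 52.2%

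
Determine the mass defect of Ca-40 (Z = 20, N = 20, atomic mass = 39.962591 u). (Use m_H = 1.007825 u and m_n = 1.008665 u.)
Δm = Z·m_H + N·m_n − M = 0.3672 u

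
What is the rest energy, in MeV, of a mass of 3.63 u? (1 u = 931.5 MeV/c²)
E = mc² = 3381 MeV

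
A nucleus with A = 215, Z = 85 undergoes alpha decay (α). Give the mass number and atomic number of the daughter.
Daughter: A = 211, Z = 83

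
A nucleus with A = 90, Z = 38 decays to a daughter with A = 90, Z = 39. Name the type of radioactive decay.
ΔA = 0, ΔZ = +1 ⇒ beta-minus decay (β⁻)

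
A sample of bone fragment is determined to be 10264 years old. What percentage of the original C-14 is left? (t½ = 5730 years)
N/N₀ = (1/2)^(t/t½) = 0.2889 = 28.9%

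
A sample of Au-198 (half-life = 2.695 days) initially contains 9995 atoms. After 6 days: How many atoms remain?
N = N₀(1/2)^(t/t½) = 2136 atoms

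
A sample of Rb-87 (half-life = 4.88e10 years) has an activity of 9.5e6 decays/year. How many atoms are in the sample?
N = A/λ = 6.688e17 atoms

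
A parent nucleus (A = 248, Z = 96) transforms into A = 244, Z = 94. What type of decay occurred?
ΔA = -4, ΔZ = -2 ⇒ alpha decay (α)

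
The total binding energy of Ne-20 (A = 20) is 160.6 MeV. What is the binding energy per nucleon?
B.E./A = 160.6/20 = 8.03 MeV/nucleon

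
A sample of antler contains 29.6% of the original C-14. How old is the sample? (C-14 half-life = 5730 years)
Age = t½ × log₂(1/ratio) = 10060 years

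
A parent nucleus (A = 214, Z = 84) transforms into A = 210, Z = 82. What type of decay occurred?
ΔA = -4, ΔZ = -2 ⇒ alpha decay (α)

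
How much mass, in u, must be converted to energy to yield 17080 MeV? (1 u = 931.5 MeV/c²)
m = E/c² = 18.34 u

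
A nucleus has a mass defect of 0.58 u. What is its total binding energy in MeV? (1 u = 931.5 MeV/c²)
B.E. = Δm × 931.5 = 540.3 MeV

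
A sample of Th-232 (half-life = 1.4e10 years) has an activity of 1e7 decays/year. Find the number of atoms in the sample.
N = A/λ = 2.02e17 atoms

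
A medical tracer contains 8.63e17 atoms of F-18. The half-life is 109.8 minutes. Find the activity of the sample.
A = λN = 5.448e15 decays/minute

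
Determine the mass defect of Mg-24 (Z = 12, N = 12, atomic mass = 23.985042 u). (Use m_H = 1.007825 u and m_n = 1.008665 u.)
Δm = Z·m_H + N·m_n − M = 0.2128 u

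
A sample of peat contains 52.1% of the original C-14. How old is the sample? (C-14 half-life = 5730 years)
Age = t½ × log₂(1/ratio) = 5390 years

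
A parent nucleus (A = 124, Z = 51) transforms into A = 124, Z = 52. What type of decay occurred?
ΔA = 0, ΔZ = +1 ⇒ beta-minus decay (β⁻)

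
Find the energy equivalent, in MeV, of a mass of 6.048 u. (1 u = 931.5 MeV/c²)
E = mc² = 5634 MeV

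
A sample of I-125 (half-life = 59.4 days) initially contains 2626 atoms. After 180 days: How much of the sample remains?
N = N₀(1/2)^(t/t½) = 321.4 atoms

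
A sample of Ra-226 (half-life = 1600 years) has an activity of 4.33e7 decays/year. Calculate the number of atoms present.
N = A/λ = 9.995e10 atoms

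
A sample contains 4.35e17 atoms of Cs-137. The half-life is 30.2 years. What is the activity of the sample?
A = λN = 9.984e15 decays/year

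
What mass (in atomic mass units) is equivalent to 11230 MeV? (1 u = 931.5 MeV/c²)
m = E/c² = 12.06 u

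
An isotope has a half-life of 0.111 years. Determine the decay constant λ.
λ = ln(2)/t½ = 6.245 year⁻¹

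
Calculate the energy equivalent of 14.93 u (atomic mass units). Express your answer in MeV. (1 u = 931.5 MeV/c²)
E = mc² = 13910 MeV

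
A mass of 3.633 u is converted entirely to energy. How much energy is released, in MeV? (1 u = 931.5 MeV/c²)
E = mc² = 3384 MeV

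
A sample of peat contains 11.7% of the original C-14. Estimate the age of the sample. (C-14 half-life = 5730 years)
Age = t½ × log₂(1/ratio) = 17740 years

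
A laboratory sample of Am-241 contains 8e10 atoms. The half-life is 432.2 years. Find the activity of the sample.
A = λN = 1.283e8 decays/year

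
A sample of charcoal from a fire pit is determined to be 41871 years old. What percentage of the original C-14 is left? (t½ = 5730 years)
N/N₀ = (1/2)^(t/t½) = 0.006314 = 0.631%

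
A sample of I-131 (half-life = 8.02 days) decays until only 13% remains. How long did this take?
t = t½ × log₂(N₀/N) = 23.61 days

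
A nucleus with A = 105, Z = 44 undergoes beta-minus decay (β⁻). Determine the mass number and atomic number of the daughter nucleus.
Daughter: A = 105, Z = 45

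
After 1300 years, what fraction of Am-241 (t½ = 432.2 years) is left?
N/N₀ = (1/2)^(t/t½) = 0.1243 = 12.4%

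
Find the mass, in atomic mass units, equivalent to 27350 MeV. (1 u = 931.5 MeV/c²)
m = E/c² = 29.36 u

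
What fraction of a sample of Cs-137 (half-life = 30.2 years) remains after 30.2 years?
N/N₀ = (1/2)^(t/t½) = 0.5 = 50%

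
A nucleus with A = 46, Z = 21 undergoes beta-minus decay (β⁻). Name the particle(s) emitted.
β⁻: electron (e⁻) + antineutrino (ν̄ₑ)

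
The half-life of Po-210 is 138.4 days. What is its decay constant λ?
λ = ln(2)/t½ = 0.005008 day⁻¹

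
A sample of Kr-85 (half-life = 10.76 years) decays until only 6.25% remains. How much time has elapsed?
t = t½ × log₂(N₀/N) = 43.04 years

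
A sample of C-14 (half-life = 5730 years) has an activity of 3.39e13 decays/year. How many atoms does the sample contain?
N = A/λ = 2.802e17 atoms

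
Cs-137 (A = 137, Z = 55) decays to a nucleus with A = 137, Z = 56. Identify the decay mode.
ΔA = 0, ΔZ = +1 ⇒ beta-minus decay (β⁻)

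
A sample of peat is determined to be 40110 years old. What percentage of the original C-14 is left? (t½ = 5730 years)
N/N₀ = (1/2)^(t/t½) = 0.007812 = 0.781%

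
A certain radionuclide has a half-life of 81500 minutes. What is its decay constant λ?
λ = ln(2)/t½ = 8.505e-6 minute⁻¹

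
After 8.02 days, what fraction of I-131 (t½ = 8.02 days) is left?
N/N₀ = (1/2)^(t/t½) = 0.5 = 50%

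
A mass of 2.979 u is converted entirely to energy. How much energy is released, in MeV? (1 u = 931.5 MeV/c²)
E = mc² = 2775 MeV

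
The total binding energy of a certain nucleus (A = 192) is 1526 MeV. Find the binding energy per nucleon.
B.E./A = 1526/192 = 7.948 MeV/nucleon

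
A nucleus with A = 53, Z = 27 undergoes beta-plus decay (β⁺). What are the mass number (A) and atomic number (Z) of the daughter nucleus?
Daughter: A = 53, Z = 26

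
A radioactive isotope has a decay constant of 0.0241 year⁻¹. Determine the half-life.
t½ = ln(2)/λ = 28.76 years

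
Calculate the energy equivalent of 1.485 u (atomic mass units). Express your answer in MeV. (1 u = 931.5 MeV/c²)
E = mc² = 1383 MeV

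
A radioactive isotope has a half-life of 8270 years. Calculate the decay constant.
λ = ln(2)/t½ = 8.381e-5 year⁻¹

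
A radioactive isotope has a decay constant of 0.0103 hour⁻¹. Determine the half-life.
t½ = ln(2)/λ = 67.3 hours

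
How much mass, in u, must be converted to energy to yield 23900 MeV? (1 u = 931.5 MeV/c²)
m = E/c² = 25.66 u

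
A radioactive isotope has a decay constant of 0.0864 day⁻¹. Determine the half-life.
t½ = ln(2)/λ = 8.023 days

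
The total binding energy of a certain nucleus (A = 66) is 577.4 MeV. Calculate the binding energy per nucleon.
B.E./A = 577.4/66 = 8.748 MeV/nucleon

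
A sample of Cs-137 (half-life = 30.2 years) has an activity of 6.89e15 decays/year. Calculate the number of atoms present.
N = A/λ = 3.002e17 atoms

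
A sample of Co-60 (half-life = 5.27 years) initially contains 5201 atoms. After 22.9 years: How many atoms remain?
N = N₀(1/2)^(t/t½) = 255.9 atoms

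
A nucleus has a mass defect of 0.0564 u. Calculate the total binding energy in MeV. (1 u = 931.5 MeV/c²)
B.E. = Δm × 931.5 = 52.54 MeV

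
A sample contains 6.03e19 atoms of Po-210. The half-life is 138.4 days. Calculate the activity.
A = λN = 3.02e17 decays/day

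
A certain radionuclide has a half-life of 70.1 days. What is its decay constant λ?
λ = ln(2)/t½ = 0.009888 day⁻¹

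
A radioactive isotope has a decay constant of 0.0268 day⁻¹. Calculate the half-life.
t½ = ln(2)/λ = 25.86 days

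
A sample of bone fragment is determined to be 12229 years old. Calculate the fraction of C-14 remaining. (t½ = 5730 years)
N/N₀ = (1/2)^(t/t½) = 0.2278 = 22.8%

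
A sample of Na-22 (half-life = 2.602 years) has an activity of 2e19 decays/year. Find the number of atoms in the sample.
N = A/λ = 7.508e19 atoms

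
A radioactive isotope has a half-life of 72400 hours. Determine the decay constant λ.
λ = ln(2)/t½ = 9.574e-6 hour⁻¹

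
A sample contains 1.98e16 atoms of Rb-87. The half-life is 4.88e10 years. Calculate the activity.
A = λN = 2.812e5 decays/year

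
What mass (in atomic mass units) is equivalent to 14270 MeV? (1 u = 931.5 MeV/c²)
m = E/c² = 15.32 u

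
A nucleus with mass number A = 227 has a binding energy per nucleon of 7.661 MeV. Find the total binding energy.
B.E. = 7.661 × 227 = 1739 MeV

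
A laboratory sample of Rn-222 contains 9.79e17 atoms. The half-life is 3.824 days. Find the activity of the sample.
A = λN = 1.775e17 decays/day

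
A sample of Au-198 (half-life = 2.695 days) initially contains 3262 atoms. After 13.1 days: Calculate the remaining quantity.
N = N₀(1/2)^(t/t½) = 112.3 atoms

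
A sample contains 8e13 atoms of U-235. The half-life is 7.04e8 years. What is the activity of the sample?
A = λN = 78770 decays/year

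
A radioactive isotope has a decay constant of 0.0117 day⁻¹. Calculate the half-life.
t½ = ln(2)/λ = 59.24 days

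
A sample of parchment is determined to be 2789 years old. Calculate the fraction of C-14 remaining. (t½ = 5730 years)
N/N₀ = (1/2)^(t/t½) = 0.7136 = 71.4%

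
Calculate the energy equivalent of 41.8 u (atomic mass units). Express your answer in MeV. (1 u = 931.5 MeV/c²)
E = mc² = 38940 MeV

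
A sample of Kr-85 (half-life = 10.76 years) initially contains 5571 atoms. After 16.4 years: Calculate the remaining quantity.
N = N₀(1/2)^(t/t½) = 1937 atoms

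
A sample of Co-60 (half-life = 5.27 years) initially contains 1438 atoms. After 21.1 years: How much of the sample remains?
N = N₀(1/2)^(t/t½) = 89.64 atoms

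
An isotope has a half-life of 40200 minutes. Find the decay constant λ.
λ = ln(2)/t½ = 1.724e-5 minute⁻¹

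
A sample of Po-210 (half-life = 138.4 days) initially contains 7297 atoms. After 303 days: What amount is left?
N = N₀(1/2)^(t/t½) = 1600 atoms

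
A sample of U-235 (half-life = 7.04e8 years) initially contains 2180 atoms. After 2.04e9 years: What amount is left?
N = N₀(1/2)^(t/t½) = 292.5 atoms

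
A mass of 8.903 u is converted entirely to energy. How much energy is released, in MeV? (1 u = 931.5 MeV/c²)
E = mc² = 8293 MeV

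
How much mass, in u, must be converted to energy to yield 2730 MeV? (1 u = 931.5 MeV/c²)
m = E/c² = 2.931 u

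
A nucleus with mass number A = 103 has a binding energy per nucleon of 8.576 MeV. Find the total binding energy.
B.E. = 8.576 × 103 = 883.3 MeV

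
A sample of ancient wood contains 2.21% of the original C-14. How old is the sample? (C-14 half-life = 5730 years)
Age = t½ × log₂(1/ratio) = 31510 years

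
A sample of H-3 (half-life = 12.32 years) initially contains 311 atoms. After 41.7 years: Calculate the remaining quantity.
N = N₀(1/2)^(t/t½) = 29.78 atoms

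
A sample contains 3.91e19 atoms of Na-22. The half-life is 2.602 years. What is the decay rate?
A = λN = 1.042e19 decays/year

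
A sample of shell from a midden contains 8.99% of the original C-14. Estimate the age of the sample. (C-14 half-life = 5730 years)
Age = t½ × log₂(1/ratio) = 19910 years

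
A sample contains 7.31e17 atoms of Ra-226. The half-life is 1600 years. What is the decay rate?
A = λN = 3.167e14 decays/year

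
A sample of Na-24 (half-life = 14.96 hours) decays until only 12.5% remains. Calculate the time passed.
t = t½ × log₂(N₀/N) = 44.88 hours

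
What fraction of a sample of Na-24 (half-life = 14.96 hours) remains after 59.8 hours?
N/N₀ = (1/2)^(t/t½) = 0.06262 = 6.26%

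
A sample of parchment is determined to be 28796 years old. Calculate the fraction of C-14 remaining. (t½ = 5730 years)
N/N₀ = (1/2)^(t/t½) = 0.0307 = 3.07%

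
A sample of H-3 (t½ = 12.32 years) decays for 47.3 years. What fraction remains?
N/N₀ = (1/2)^(t/t½) = 0.06987 = 6.99%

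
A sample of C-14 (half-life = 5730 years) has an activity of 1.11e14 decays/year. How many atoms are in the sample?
N = A/λ = 9.176e17 atoms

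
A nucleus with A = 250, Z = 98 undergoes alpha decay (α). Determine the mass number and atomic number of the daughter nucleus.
Daughter: A = 246, Z = 96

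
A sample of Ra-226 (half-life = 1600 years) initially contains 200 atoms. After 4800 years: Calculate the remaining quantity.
N = N₀(1/2)^(t/t½) = 25 atoms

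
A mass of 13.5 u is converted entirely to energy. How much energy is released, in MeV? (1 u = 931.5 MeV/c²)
E = mc² = 12580 MeV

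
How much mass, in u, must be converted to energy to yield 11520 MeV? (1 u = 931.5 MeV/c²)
m = E/c² = 12.37 u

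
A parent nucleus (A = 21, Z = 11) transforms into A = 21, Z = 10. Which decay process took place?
ΔA = 0, ΔZ = -1 ⇒ beta-plus decay (β⁺) or electron capture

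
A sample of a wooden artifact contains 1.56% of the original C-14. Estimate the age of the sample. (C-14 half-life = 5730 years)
Age = t½ × log₂(1/ratio) = 34390 years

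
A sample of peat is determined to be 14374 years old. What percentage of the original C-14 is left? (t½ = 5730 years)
N/N₀ = (1/2)^(t/t½) = 0.1757 = 17.6%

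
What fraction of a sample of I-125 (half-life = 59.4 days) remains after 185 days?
N/N₀ = (1/2)^(t/t½) = 0.1155 = 11.5%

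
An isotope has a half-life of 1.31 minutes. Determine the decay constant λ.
λ = ln(2)/t½ = 0.5291 minute⁻¹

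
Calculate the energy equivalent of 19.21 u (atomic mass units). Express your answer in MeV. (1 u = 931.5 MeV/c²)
E = mc² = 17890 MeV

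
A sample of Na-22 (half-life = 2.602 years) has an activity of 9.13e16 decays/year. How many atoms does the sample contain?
N = A/λ = 3.427e17 atoms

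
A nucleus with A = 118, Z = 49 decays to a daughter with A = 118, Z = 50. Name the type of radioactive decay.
ΔA = 0, ΔZ = +1 ⇒ beta-minus decay (β⁻)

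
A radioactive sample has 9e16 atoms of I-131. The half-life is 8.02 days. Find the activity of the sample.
A = λN = 7.778e15 decays/day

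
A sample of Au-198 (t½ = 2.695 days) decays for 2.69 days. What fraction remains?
N/N₀ = (1/2)^(t/t½) = 0.5006 = 50.1%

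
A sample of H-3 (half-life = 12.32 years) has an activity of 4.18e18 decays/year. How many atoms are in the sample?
N = A/λ = 7.43e19 atoms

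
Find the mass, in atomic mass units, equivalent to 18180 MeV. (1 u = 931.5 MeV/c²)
m = E/c² = 19.52 u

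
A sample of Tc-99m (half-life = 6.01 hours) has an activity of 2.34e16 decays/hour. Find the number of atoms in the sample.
N = A/λ = 2.029e17 atoms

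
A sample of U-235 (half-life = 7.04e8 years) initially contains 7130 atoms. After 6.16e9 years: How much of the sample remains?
N = N₀(1/2)^(t/t½) = 16.56 atoms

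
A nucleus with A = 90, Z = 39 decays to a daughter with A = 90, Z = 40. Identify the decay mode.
ΔA = 0, ΔZ = +1 ⇒ beta-minus decay (β⁻)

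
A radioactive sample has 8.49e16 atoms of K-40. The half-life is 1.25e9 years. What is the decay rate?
A = λN = 4.708e7 decays/year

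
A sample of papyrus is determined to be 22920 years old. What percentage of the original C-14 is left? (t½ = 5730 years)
N/N₀ = (1/2)^(t/t½) = 0.0625 = 6.25%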